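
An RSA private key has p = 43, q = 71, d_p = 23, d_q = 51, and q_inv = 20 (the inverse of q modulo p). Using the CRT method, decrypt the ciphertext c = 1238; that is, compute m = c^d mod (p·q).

220

m₁ = c^(d_p) mod p: c ≡ 34 (mod 43), and 34^23 mod 43 = 5.
m₂ = c^(d_q) mod q: c ≡ 31 (mod 71), and 31^51 mod 71 = 7.
h = q_inv·(m₁ − m₂) mod p = 20·(5 − 7) mod 43 = 3.
m = m₂ + h·q = 7 + 3·71 = 220.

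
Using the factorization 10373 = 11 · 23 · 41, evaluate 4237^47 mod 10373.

Mod 11: 4237 ≡ 2; by Fermat, exponent reduces to 47 mod 10 = 7; 2^7 ≡ 7 (mod 11).
Mod 23: 4237 ≡ 5; by Fermat, exponent reduces to 47 mod 22 = 3; 5^3 ≡ 10 (mod 23).
Mod 41: 4237 ≡ 14; by Fermat, exponent reduces to 47 mod 40 = 7; 14^7 ≡ 3 (mod 41).
Combine by CRT: x ≡ 7 (mod 11), x ≡ 10 (mod 23), x ≡ 3 (mod 41) ⇒ x ≡ 700 (mod 10373).

700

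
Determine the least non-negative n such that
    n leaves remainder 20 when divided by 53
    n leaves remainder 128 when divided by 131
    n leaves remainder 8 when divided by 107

335881

The moduli are pairwise coprime; M = 53·131·107 = 742901.
M/53 = 14017; 14017 ≡ 25 (mod 53); 25·17 ≡ 1, so inverse 17.
M/131 = 5671; 5671 ≡ 38 (mod 131); 38·100 ≡ 1, so inverse 100.
M/107 = 6943; 6943 ≡ 95 (mod 107); 95·98 ≡ 1, so inverse 98.
n ≡ 20·14017·17 + 128·5671·100 + 8·6943·98 = 82797892.
82797892 mod 742901 = 335881.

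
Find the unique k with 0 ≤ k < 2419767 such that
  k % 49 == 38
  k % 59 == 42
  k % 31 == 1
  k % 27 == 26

354455

The moduli are pairwise coprime; N = 49·59·31·27 = 2419767.
N/49 = 49383; 49383 ≡ 40 (mod 49); 40·38 ≡ 1, so inverse 38.
N/59 = 41013; 41013 ≡ 8 (mod 59); 8·37 ≡ 1, so inverse 37.
N/31 = 78057; 78057 ≡ 30 (mod 31); 30·30 ≡ 1, so inverse 30.
N/27 = 89621; 89621 ≡ 8 (mod 27); 8·17 ≡ 1, so inverse 17.
k ≡ 38·49383·38 + 42·41013·37 + 1·78057·30 + 26·89621·17 = 176997446.
176997446 mod 2419767 = 354455.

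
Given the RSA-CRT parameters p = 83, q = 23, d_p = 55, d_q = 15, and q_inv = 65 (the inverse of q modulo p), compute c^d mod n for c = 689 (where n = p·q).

528

m₁ = c^(d_p) mod p: c ≡ 25 (mod 83), and 25^55 mod 83 = 30.
m₂ = c^(d_q) mod q: c ≡ 22 (mod 23), and 22^15 mod 23 = 22.
h = q_inv·(m₁ − m₂) mod p = 65·(30 − 22) mod 83 = 22.
m = m₂ + h·q = 22 + 22·23 = 528.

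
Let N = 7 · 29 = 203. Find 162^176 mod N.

1

Mod 7: 162 ≡ 1; by Fermat, exponent reduces to 176 mod 6 = 2; 1^2 ≡ 1 (mod 7).
Mod 29: 162 ≡ 17; by Fermat, exponent reduces to 176 mod 28 = 8; 17^8 ≡ 1 (mod 29).
Combine by CRT: x ≡ 1 (mod 7), x ≡ 1 (mod 29) ⇒ x ≡ 1 (mod 203).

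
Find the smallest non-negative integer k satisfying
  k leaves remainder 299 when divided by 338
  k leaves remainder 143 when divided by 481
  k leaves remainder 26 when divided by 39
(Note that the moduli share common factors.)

34775

gcd(338, 481) = 13 and 13 | (143 − 299), so the pair is consistent; merging gives k ≡ 9763 (mod 12506), where 12506 = lcm(338, 481).
gcd(12506, 39) = 13 and 13 | (26 − 9763), so the pair is consistent; merging gives k ≡ 34775 (mod 37518), where 37518 = lcm(12506, 39).
The solution is unique modulo lcm(338, 481, 39) = 37518.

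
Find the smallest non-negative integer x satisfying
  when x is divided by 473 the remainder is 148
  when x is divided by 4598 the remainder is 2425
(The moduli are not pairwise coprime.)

131169

gcd(473, 4598) = 11 and 11 | (2425 − 148), so the pair is consistent; merging gives x ≡ 131169 (mod 197714), where 197714 = lcm(473, 4598).
The solution is unique modulo lcm(473, 4598) = 197714.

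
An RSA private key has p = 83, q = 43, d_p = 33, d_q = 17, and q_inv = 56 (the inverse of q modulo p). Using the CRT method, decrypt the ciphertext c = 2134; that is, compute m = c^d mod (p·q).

m₁ = c^(d_p) mod p: c ≡ 59 (mod 83), and 59^33 mod 83 = 17.
m₂ = c^(d_q) mod q: c ≡ 27 (mod 43), and 27^17 mod 43 = 32.
h = q_inv·(m₁ − m₂) mod p = 56·(17 − 32) mod 83 = 73.
m = m₂ + h·q = 32 + 73·43 = 3171.

3171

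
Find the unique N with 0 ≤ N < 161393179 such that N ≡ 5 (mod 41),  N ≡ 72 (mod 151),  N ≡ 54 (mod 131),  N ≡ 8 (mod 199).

The moduli are pairwise coprime; M = 41·151·131·199 = 161393179.
M/41 = 3936419; 3936419 ≡ 9 (mod 41); 9·32 ≡ 1, so inverse 32.
M/151 = 1068829; 1068829 ≡ 51 (mod 151); 51·77 ≡ 1, so inverse 77.
M/131 = 1232009; 1232009 ≡ 85 (mod 131); 85·37 ≡ 1, so inverse 37.
M/199 = 811021; 811021 ≡ 96 (mod 199); 96·85 ≡ 1, so inverse 85.
N ≡ 5·3936419·32 + 72·1068829·77 + 54·1232009·37 + 8·811021·85 = 9568463278.
9568463278 mod 161393179 = 46265717.

46265717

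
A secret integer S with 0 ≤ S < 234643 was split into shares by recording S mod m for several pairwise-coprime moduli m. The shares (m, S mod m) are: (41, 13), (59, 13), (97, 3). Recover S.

82259

From S ≡ 13 (mod 41) write S = 13 + 41t. Substituting into S ≡ 13 (mod 59) gives 41t ≡ 0 (mod 59), and since 41⁻¹ ≡ 36 (mod 59), t ≡ 0. Hence S ≡ 13 + 41·0 = 13 (mod 2419).
From S ≡ 13 (mod 2419) write S = 13 + 2419t. Substituting into S ≡ 3 (mod 97) gives 2419t ≡ 87 (mod 97), and since 91⁻¹ ≡ 16 (mod 97), t ≡ 34. Hence S ≡ 13 + 2419·34 = 82259 (mod 234643).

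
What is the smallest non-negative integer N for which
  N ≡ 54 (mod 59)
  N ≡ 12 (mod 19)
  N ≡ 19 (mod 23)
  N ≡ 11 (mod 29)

40292

From N ≡ 54 (mod 59) write N = 54 + 59t. Substituting into N ≡ 12 (mod 19) gives 59t ≡ 15 (mod 19), and since 2⁻¹ ≡ 10 (mod 19), t ≡ 17. Hence N ≡ 54 + 59·17 = 1057 (mod 1121).
From N ≡ 1057 (mod 1121) write N = 1057 + 1121t. Substituting into N ≡ 19 (mod 23) gives 1121t ≡ 20 (mod 23), and since 17⁻¹ ≡ 19 (mod 23), t ≡ 12. Hence N ≡ 1057 + 1121·12 = 14509 (mod 25783).
From N ≡ 14509 (mod 25783) write N = 14509 + 25783t. Substituting into N ≡ 11 (mod 29) gives 25783t ≡ 2 (mod 29), and since 2⁻¹ ≡ 15 (mod 29), t ≡ 1. Hence N ≡ 14509 + 25783·1 = 40292 (mod 747707).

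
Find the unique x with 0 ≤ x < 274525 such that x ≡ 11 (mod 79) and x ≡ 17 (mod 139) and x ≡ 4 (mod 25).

42829

The moduli are pairwise coprime; N = 79·139·25 = 274525.
N/79 = 3475; 3475 ≡ 78 (mod 79); 78·78 ≡ 1, so inverse 78.
N/139 = 1975; 1975 ≡ 29 (mod 139); 29·24 ≡ 1, so inverse 24.
N/25 = 10981; 10981 ≡ 6 (mod 25); 6·21 ≡ 1, so inverse 21.
x ≡ 11·3475·78 + 17·1975·24 + 4·10981·21 = 4709754.
4709754 mod 274525 = 42829.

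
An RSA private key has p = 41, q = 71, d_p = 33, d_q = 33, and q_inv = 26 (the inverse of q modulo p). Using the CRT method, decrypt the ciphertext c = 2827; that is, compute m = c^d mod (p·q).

1115

m₁ = c^(d_p) mod p: c ≡ 39 (mod 41), and 39^33 mod 41 = 8.
m₂ = c^(d_q) mod q: c ≡ 58 (mod 71), and 58^33 mod 71 = 50.
h = q_inv·(m₁ − m₂) mod p = 26·(8 − 50) mod 41 = 15.
m = m₂ + h·q = 50 + 15·71 = 1115.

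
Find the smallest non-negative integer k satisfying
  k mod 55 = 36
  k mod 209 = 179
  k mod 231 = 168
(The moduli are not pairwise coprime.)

Combine the congruences pairwise.
gcd(55, 209) = 11 and 11 | (179 − 36), so the pair is consistent; merging gives k ≡ 806 (mod 1045), where 1045 = lcm(55, 209).
gcd(1045, 231) = 11 and 11 | (168 − 806), so the pair is consistent; merging gives k ≡ 11256 (mod 21945), where 21945 = lcm(1045, 231).
The solution is unique modulo lcm(55, 209, 231) = 21945.

11256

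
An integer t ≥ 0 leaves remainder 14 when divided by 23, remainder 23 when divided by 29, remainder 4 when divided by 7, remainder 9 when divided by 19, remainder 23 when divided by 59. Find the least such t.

1178902

From t ≡ 14 (mod 23) write t = 14 + 23s. Substituting into t ≡ 23 (mod 29) gives 23s ≡ 9 (mod 29), and since 23⁻¹ ≡ 24 (mod 29), s ≡ 13. Hence t ≡ 14 + 23·13 = 313 (mod 667).
From t ≡ 313 (mod 667) write t = 313 + 667s. Substituting into t ≡ 4 (mod 7) gives 667s ≡ 6 (mod 7), and since 2⁻¹ ≡ 4 (mod 7), s ≡ 3. Hence t ≡ 313 + 667·3 = 2314 (mod 4669).
From t ≡ 2314 (mod 4669) write t = 2314 + 4669s. Substituting into t ≡ 9 (mod 19) gives 4669s ≡ 13 (mod 19), and since 14⁻¹ ≡ 15 (mod 19), s ≡ 5. Hence t ≡ 2314 + 4669·5 = 25659 (mod 88711).
From t ≡ 25659 (mod 88711) write t = 25659 + 88711s. Substituting into t ≡ 23 (mod 59) gives 88711s ≡ 29 (mod 59), and since 34⁻¹ ≡ 33 (mod 59), s ≡ 13. Hence t ≡ 25659 + 88711·13 = 1178902 (mod 5233949).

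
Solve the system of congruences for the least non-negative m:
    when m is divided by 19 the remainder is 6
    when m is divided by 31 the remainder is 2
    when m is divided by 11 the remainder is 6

3350

The moduli are pairwise coprime; N = 19·31·11 = 6479.
N/19 = 341; 341 ≡ 18 (mod 19); 18·18 ≡ 1, so inverse 18.
N/31 = 209; 209 ≡ 23 (mod 31); 23·27 ≡ 1, so inverse 27.
N/11 = 589; 589 ≡ 6 (mod 11); 6·2 ≡ 1, so inverse 2.
m ≡ 6·341·18 + 2·209·27 + 6·589·2 = 55182.
55182 mod 6479 = 3350.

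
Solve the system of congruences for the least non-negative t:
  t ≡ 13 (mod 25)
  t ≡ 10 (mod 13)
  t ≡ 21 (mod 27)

4638

From t ≡ 13 (mod 25) write t = 13 + 25s. Substituting into t ≡ 10 (mod 13) gives 25s ≡ 10 (mod 13), and since 12⁻¹ ≡ 12 (mod 13), s ≡ 3. Hence t ≡ 13 + 25·3 = 88 (mod 325).
From t ≡ 88 (mod 325) write t = 88 + 325s. Substituting into t ≡ 21 (mod 27) gives 325s ≡ 14 (mod 27), and since 1⁻¹ ≡ 1 (mod 27), s ≡ 14. Hence t ≡ 88 + 325·14 = 4638 (mod 8775).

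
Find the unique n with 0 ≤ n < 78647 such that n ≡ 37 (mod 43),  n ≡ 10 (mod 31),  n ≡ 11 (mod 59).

68923

The moduli are pairwise coprime; M = 43·31·59 = 78647.
M/43 = 1829; 1829 ≡ 23 (mod 43); 23·15 ≡ 1, so inverse 15.
M/31 = 2537; 2537 ≡ 26 (mod 31); 26·6 ≡ 1, so inverse 6.
M/59 = 1333; 1333 ≡ 35 (mod 59); 35·27 ≡ 1, so inverse 27.
n ≡ 37·1829·15 + 10·2537·6 + 11·1333·27 = 1563216.
1563216 mod 78647 = 68923.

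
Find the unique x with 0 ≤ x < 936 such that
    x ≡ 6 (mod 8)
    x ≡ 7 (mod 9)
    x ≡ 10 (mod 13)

790

Combine the congruences pairwise.
From x ≡ 6 (mod 8) write x = 6 + 8t. Substituting into x ≡ 7 (mod 9) gives 8t ≡ 1 (mod 9), and since 8⁻¹ ≡ 8 (mod 9), t ≡ 8. Hence x ≡ 6 + 8·8 = 70 (mod 72).
From x ≡ 70 (mod 72) write x = 70 + 72t. Substituting into x ≡ 10 (mod 13) gives 72t ≡ 5 (mod 13), and since 7⁻¹ ≡ 2 (mod 13), t ≡ 10. Hence x ≡ 70 + 72·10 = 790 (mod 936).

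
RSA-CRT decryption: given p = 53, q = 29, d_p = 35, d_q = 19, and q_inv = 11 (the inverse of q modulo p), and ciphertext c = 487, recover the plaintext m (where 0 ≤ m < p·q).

m₁ = c^(d_p) mod p: c ≡ 10 (mod 53), and 10^35 mod 53 = 28.
m₂ = c^(d_q) mod q: c ≡ 23 (mod 29), and 23^19 mod 29 = 25.
h = q_inv·(m₁ − m₂) mod p = 11·(28 − 25) mod 53 = 33.
m = m₂ + h·q = 25 + 33·29 = 982.

982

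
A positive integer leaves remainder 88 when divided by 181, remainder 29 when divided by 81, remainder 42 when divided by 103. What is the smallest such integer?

181631

From a ≡ 88 (mod 181) write a = 88 + 181t. Substituting into a ≡ 29 (mod 81) gives 181t ≡ 22 (mod 81), and since 19⁻¹ ≡ 64 (mod 81), t ≡ 31. Hence a ≡ 88 + 181·31 = 5699 (mod 14661).
From a ≡ 5699 (mod 14661) write a = 5699 + 14661t. Substituting into a ≡ 42 (mod 103) gives 14661t ≡ 8 (mod 103), and since 35⁻¹ ≡ 53 (mod 103), t ≡ 12. Hence a ≡ 5699 + 14661·12 = 181631 (mod 1510083).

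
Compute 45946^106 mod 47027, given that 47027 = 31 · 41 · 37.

Mod 31: 45946 ≡ 4; by Fermat, exponent reduces to 106 mod 30 = 16; 4^16 ≡ 4 (mod 31).
Mod 41: 45946 ≡ 26; by Fermat, exponent reduces to 106 mod 40 = 26; 26^26 ≡ 36 (mod 41).
Mod 37: 45946 ≡ 29; by Fermat, exponent reduces to 106 mod 36 = 34; 29^34 ≡ 11 (mod 37).
Combine by CRT: x ≡ 4 (mod 31), x ≡ 36 (mod 41), x ≡ 11 (mod 37) ⇒ x ≡ 159 (mod 47027).

159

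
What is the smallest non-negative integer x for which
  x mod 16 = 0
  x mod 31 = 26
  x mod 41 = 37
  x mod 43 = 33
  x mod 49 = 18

13827328

From x ≡ 0 (mod 16) write x = 0 + 16t. Substituting into x ≡ 26 (mod 31) gives 16t ≡ 26 (mod 31), and since 16⁻¹ ≡ 2 (mod 31), t ≡ 21. Hence x ≡ 0 + 16·21 = 336 (mod 496).
From x ≡ 336 (mod 496) write x = 336 + 496t. Substituting into x ≡ 37 (mod 41) gives 496t ≡ 29 (mod 41), and since 4⁻¹ ≡ 31 (mod 41), t ≡ 38. Hence x ≡ 336 + 496·38 = 19184 (mod 20336).
From x ≡ 19184 (mod 20336) write x = 19184 + 20336t. Substituting into x ≡ 33 (mod 43) gives 20336t ≡ 27 (mod 43), and since 40⁻¹ ≡ 14 (mod 43), t ≡ 34. Hence x ≡ 19184 + 20336·34 = 710608 (mod 874448).
From x ≡ 710608 (mod 874448) write x = 710608 + 874448t. Substituting into x ≡ 18 (mod 49) gives 874448t ≡ 8 (mod 49), and since 43⁻¹ ≡ 8 (mod 49), t ≡ 15. Hence x ≡ 710608 + 874448·15 = 13827328 (mod 42847952).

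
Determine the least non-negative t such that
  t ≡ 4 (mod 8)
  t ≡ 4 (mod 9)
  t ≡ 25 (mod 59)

3388

From t ≡ 4 (mod 8) write t = 4 + 8s. Substituting into t ≡ 4 (mod 9) gives 8s ≡ 0 (mod 9), and since 8⁻¹ ≡ 8 (mod 9), s ≡ 0. Hence t ≡ 4 + 8·0 = 4 (mod 72).
From t ≡ 4 (mod 72) write t = 4 + 72s. Substituting into t ≡ 25 (mod 59) gives 72s ≡ 21 (mod 59), and since 13⁻¹ ≡ 50 (mod 59), s ≡ 47. Hence t ≡ 4 + 72·47 = 3388 (mod 4248).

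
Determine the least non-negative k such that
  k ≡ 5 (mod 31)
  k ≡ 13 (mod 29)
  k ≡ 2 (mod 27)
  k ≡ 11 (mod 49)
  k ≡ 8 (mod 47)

37284356

The moduli are pairwise coprime; N = 31·29·27·49·47 = 55900719.
N/31 = 1803249; 1803249 ≡ 10 (mod 31); 10·28 ≡ 1, so inverse 28.
N/29 = 1927611; 1927611 ≡ 10 (mod 29); 10·3 ≡ 1, so inverse 3.
N/27 = 2070397; 2070397 ≡ 10 (mod 27); 10·19 ≡ 1, so inverse 19.
N/49 = 1140831; 1140831 ≡ 13 (mod 49); 13·34 ≡ 1, so inverse 34.
N/47 = 1189377; 1189377 ≡ 42 (mod 47); 42·28 ≡ 1, so inverse 28.
k ≡ 5·1803249·28 + 13·1927611·3 + 2·2070397·19 + 11·1140831·34 + 8·1189377·28 = 1099398017.
1099398017 mod 55900719 = 37284356.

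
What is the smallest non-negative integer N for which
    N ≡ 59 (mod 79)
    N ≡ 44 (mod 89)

Combine the congruences pairwise.
From N ≡ 59 (mod 79) write N = 59 + 79t. Substituting into N ≡ 44 (mod 89) gives 79t ≡ 74 (mod 89), and since 79⁻¹ ≡ 80 (mod 89), t ≡ 46. Hence N ≡ 59 + 79·46 = 3693 (mod 7031).

3693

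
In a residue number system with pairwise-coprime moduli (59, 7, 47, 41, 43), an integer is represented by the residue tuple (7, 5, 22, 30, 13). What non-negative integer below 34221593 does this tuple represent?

The moduli are pairwise coprime; N = 59·7·47·41·43 = 34221593.
N/59 = 580027; 580027 ≡ 57 (mod 59); 57·29 ≡ 1, so inverse 29.
N/7 = 4888799; 4888799 ≡ 6 (mod 7); 6·6 ≡ 1, so inverse 6.
N/47 = 728119; 728119 ≡ 42 (mod 47); 42·28 ≡ 1, so inverse 28.
N/41 = 834673; 834673 ≡ 36 (mod 41); 36·8 ≡ 1, so inverse 8.
N/43 = 795851; 795851 ≡ 7 (mod 43); 7·37 ≡ 1, so inverse 37.
x ≡ 7·580027·29 + 5·4888799·6 + 22·728119·28 + 30·834673·8 + 13·795851·37 = 1296056606.
1296056606 mod 34221593 = 29857665.

29857665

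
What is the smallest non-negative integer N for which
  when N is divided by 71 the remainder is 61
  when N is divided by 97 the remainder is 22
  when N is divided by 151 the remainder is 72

The moduli are pairwise coprime; M = 71·97·151 = 1039937.
M/71 = 14647; 14647 ≡ 21 (mod 71); 21·44 ≡ 1, so inverse 44.
M/97 = 10721; 10721 ≡ 51 (mod 97); 51·78 ≡ 1, so inverse 78.
M/151 = 6887; 6887 ≡ 92 (mod 151); 92·87 ≡ 1, so inverse 87.
N ≡ 61·14647·44 + 22·10721·78 + 72·6887·87 = 100849952.
100849952 mod 1039937 = 1016000.

1016000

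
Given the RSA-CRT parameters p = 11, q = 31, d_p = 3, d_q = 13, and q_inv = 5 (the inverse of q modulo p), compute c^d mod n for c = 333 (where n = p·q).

170

m₁ = c^(d_p) mod p: c ≡ 3 (mod 11), and 3^3 mod 11 = 5.
m₂ = c^(d_q) mod q: c ≡ 23 (mod 31), and 23^13 mod 31 = 15.
h = q_inv·(m₁ − m₂) mod p = 5·(5 − 15) mod 11 = 5.
m = m₂ + h·q = 15 + 5·31 = 170.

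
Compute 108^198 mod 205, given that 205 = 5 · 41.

39

Mod 5: 108 ≡ 3; by Fermat, exponent reduces to 198 mod 4 = 2; 3^2 ≡ 4 (mod 5).
Mod 41: 108 ≡ 26; by Fermat, exponent reduces to 198 mod 40 = 38; 26^38 ≡ 39 (mod 41).
Combine by CRT: x ≡ 4 (mod 5), x ≡ 39 (mod 41) ⇒ x ≡ 39 (mod 205).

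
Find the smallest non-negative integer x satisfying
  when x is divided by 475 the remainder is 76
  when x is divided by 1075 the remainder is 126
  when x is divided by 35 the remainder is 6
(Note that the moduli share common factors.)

gcd(475, 1075) = 25 and 25 | (126 − 76), so the pair is consistent; merging gives x ≡ 11951 (mod 20425), where 20425 = lcm(475, 1075).
gcd(20425, 35) = 5 and 5 | (6 − 11951), so the pair is consistent; merging gives x ≡ 73226 (mod 142975), where 142975 = lcm(20425, 35).
The solution is unique modulo lcm(475, 1075, 35) = 142975.

73226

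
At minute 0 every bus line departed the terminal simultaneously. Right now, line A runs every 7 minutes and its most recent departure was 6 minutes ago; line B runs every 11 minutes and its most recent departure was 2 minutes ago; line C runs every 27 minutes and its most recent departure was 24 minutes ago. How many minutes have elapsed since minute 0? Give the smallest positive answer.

From t ≡ 6 (mod 7) write t = 6 + 7s. Substituting into t ≡ 2 (mod 11) gives 7s ≡ 7 (mod 11), and since 7⁻¹ ≡ 8 (mod 11), s ≡ 1. Hence t ≡ 6 + 7·1 = 13 (mod 77).
From t ≡ 13 (mod 77) write t = 13 + 77s. Substituting into t ≡ 24 (mod 27) gives 77s ≡ 11 (mod 27), and since 23⁻¹ ≡ 20 (mod 27), s ≡ 4. Hence t ≡ 13 + 77·4 = 321 (mod 2079).

321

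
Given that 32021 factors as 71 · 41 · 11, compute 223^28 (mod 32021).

Mod 71: 223 ≡ 10; 10^28 ≡ 57 (mod 71).
Mod 41: 223 ≡ 18; 18^28 ≡ 10 (mod 41).
Mod 11: 223 ≡ 3; by Fermat, exponent reduces to 28 mod 10 = 8; 3^8 ≡ 5 (mod 11).
Combine by CRT: x ≡ 57 (mod 71), x ≡ 10 (mod 41), x ≡ 5 (mod 11) ⇒ x ≡ 3536 (mod 32021).

3536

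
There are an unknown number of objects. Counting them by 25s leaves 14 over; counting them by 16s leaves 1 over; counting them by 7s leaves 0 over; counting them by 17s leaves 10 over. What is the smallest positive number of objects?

The moduli are pairwise coprime; M = 25·16·7·17 = 47600.
M/25 = 1904; 1904 ≡ 4 (mod 25); 4·19 ≡ 1, so inverse 19.
M/16 = 2975; 2975 ≡ 15 (mod 16); 15·15 ≡ 1, so inverse 15.
M/7 = 6800; 6800 ≡ 3 (mod 7); 3·5 ≡ 1, so inverse 5.
M/17 = 2800; 2800 ≡ 12 (mod 17); 12·10 ≡ 1, so inverse 10.
N ≡ 14·1904·19 + 1·2975·15 + 0·6800·5 + 10·2800·10 = 831089.
831089 mod 47600 = 21889.

21889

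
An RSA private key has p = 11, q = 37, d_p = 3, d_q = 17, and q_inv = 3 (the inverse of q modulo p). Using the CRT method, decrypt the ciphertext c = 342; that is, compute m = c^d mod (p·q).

144

m₁ = c^(d_p) mod p: c ≡ 1 (mod 11), and 1^3 mod 11 = 1.
m₂ = c^(d_q) mod q: c ≡ 9 (mod 37), and 9^17 mod 37 = 33.
h = q_inv·(m₁ − m₂) mod p = 3·(1 − 33) mod 11 = 3.
m = m₂ + h·q = 33 + 3·37 = 144.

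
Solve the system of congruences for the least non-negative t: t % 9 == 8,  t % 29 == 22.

From t ≡ 8 (mod 9) write t = 8 + 9s. Substituting into t ≡ 22 (mod 29) gives 9s ≡ 14 (mod 29), and since 9⁻¹ ≡ 13 (mod 29), s ≡ 8. Hence t ≡ 8 + 9·8 = 80 (mod 261).

80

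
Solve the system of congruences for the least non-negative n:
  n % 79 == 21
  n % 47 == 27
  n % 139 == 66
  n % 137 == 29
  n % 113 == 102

The moduli are pairwise coprime; M = 79·47·139·137·113 = 7989852467.
M/79 = 101137373; 101137373 ≡ 72 (mod 79); 72·45 ≡ 1, so inverse 45.
M/47 = 169996861; 169996861 ≡ 23 (mod 47); 23·45 ≡ 1, so inverse 45.
M/139 = 57480953; 57480953 ≡ 5 (mod 139); 5·28 ≡ 1, so inverse 28.
M/137 = 58320091; 58320091 ≡ 13 (mod 137); 13·116 ≡ 1, so inverse 116.
M/113 = 70706659; 70706659 ≡ 73 (mod 113); 73·48 ≡ 1, so inverse 48.
n ≡ 21·101137373·45 + 27·169996861·45 + 66·57480953·28 + 29·58320091·116 + 102·70706659·48 = 950714393332.
950714393332 mod 7989852467 = 7911802226.

7911802226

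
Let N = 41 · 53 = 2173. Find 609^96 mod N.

1740

Mod 41: 609 ≡ 35; by Fermat, exponent reduces to 96 mod 40 = 16; 35^16 ≡ 18 (mod 41).
Mod 53: 609 ≡ 26; by Fermat, exponent reduces to 96 mod 52 = 44; 26^44 ≡ 44 (mod 53).
Combine by CRT: x ≡ 18 (mod 41), x ≡ 44 (mod 53) ⇒ x ≡ 1740 (mod 2173).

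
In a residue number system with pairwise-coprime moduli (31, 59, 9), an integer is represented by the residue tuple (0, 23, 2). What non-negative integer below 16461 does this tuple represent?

6572

From x ≡ 0 (mod 31) write x = 0 + 31t. Substituting into x ≡ 23 (mod 59) gives 31t ≡ 23 (mod 59), and since 31⁻¹ ≡ 40 (mod 59), t ≡ 35. Hence x ≡ 0 + 31·35 = 1085 (mod 1829).
From x ≡ 1085 (mod 1829) write x = 1085 + 1829t. Substituting into x ≡ 2 (mod 9) gives 1829t ≡ 6 (mod 9), and since 2⁻¹ ≡ 5 (mod 9), t ≡ 3. Hence x ≡ 1085 + 1829·3 = 6572 (mod 16461).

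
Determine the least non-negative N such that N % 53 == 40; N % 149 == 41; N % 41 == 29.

294614

The moduli are pairwise coprime; M = 53·149·41 = 323777.
M/53 = 6109; 6109 ≡ 14 (mod 53); 14·19 ≡ 1, so inverse 19.
M/149 = 2173; 2173 ≡ 87 (mod 149); 87·12 ≡ 1, so inverse 12.
M/41 = 7897; 7897 ≡ 25 (mod 41); 25·23 ≡ 1, so inverse 23.
N ≡ 40·6109·19 + 41·2173·12 + 29·7897·23 = 10979255.
10979255 mod 323777 = 294614.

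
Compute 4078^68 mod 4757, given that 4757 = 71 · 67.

Mod 71: 4078 ≡ 31; 31^68 ≡ 43 (mod 71).
Mod 67: 4078 ≡ 58; by Fermat, exponent reduces to 68 mod 66 = 2; 58^2 ≡ 14 (mod 67).
Combine by CRT: x ≡ 43 (mod 71), x ≡ 14 (mod 67) ⇒ x ≡ 3096 (mod 4757).

3096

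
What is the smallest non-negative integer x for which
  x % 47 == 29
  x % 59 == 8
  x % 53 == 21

Combine the congruences pairwise.
From x ≡ 29 (mod 47) write x = 29 + 47t. Substituting into x ≡ 8 (mod 59) gives 47t ≡ 38 (mod 59), and since 47⁻¹ ≡ 54 (mod 59), t ≡ 46. Hence x ≡ 29 + 47·46 = 2191 (mod 2773).
From x ≡ 2191 (mod 2773) write x = 2191 + 2773t. Substituting into x ≡ 21 (mod 53) gives 2773t ≡ 3 (mod 53), and since 17⁻¹ ≡ 25 (mod 53), t ≡ 22. Hence x ≡ 2191 + 2773·22 = 63197 (mod 146969).

63197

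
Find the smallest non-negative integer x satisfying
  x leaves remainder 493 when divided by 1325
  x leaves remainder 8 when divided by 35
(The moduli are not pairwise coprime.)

gcd(1325, 35) = 5 and 5 | (8 − 493), so the pair is consistent; merging gives x ≡ 8443 (mod 9275), where 9275 = lcm(1325, 35).
The solution is unique modulo lcm(1325, 35) = 9275.

8443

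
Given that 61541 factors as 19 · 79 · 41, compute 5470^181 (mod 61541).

5641

Mod 19: 5470 ≡ 17; by Fermat, exponent reduces to 181 mod 18 = 1; 17^1 ≡ 17 (mod 19).
Mod 79: 5470 ≡ 19; by Fermat, exponent reduces to 181 mod 78 = 25; 19^25 ≡ 32 (mod 79).
Mod 41: 5470 ≡ 17; by Fermat, exponent reduces to 181 mod 40 = 21; 17^21 ≡ 24 (mod 41).
Combine by CRT: x ≡ 17 (mod 19), x ≡ 32 (mod 79), x ≡ 24 (mod 41) ⇒ x ≡ 5641 (mod 61541).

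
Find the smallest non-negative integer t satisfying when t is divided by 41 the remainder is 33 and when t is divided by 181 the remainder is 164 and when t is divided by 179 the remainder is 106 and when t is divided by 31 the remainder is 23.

The moduli are pairwise coprime; N = 41·181·179·31 = 41179129.
N/41 = 1004369; 1004369 ≡ 33 (mod 41); 33·5 ≡ 1, so inverse 5.
N/181 = 227509; 227509 ≡ 173 (mod 181); 173·113 ≡ 1, so inverse 113.
N/179 = 230051; 230051 ≡ 36 (mod 179); 36·5 ≡ 1, so inverse 5.
N/31 = 1328359; 1328359 ≡ 9 (mod 31); 9·7 ≡ 1, so inverse 7.
t ≡ 33·1004369·5 + 164·227509·113 + 106·230051·5 + 23·1328359·7 = 4717710502.
4717710502 mod 41179129 = 23289796.

23289796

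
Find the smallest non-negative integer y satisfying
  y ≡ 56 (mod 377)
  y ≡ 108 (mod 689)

Combine the congruences pairwise.
gcd(377, 689) = 13 and 13 | (108 − 56), so the pair is consistent; merging gives y ≡ 16644 (mod 19981), where 19981 = lcm(377, 689).
The solution is unique modulo lcm(377, 689) = 19981.

16644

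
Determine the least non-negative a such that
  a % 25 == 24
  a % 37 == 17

From a ≡ 24 (mod 25) write a = 24 + 25t. Substituting into a ≡ 17 (mod 37) gives 25t ≡ 30 (mod 37), and since 25⁻¹ ≡ 3 (mod 37), t ≡ 16. Hence a ≡ 24 + 25·16 = 424 (mod 925).

424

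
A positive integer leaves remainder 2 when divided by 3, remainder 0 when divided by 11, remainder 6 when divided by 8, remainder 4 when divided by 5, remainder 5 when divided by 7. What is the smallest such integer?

5654

The moduli are pairwise coprime; M = 3·11·8·5·7 = 9240.
M/3 = 3080; 3080 ≡ 2 (mod 3); 2·2 ≡ 1, so inverse 2.
M/11 = 840; 840 ≡ 4 (mod 11); 4·3 ≡ 1, so inverse 3.
M/8 = 1155; 1155 ≡ 3 (mod 8); 3·3 ≡ 1, so inverse 3.
M/5 = 1848; 1848 ≡ 3 (mod 5); 3·2 ≡ 1, so inverse 2.
M/7 = 1320; 1320 ≡ 4 (mod 7); 4·2 ≡ 1, so inverse 2.
N ≡ 2·3080·2 + 0·840·3 + 6·1155·3 + 4·1848·2 + 5·1320·2 = 61094.
61094 mod 9240 = 5654.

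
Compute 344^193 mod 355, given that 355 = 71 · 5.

Mod 71: 344 ≡ 60; by Fermat, exponent reduces to 193 mod 70 = 53; 60^53 ≡ 29 (mod 71).
Mod 5: 344 ≡ 4; by Fermat, exponent reduces to 193 mod 4 = 1; 4^1 ≡ 4 (mod 5).
Combine by CRT: x ≡ 29 (mod 71), x ≡ 4 (mod 5) ⇒ x ≡ 29 (mod 355).

29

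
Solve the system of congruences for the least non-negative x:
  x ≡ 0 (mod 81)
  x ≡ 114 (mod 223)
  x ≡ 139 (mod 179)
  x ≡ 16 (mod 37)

From x ≡ 0 (mod 81) write x = 0 + 81t. Substituting into x ≡ 114 (mod 223) gives 81t ≡ 114 (mod 223), and since 81⁻¹ ≡ 212 (mod 223), t ≡ 84. Hence x ≡ 0 + 81·84 = 6804 (mod 18063).
From x ≡ 6804 (mod 18063) write x = 6804 + 18063t. Substituting into x ≡ 139 (mod 179) gives 18063t ≡ 137 (mod 179), and since 163⁻¹ ≡ 123 (mod 179), t ≡ 25. Hence x ≡ 6804 + 18063·25 = 458379 (mod 3233277).
From x ≡ 458379 (mod 3233277) write x = 458379 + 3233277t. Substituting into x ≡ 16 (mod 37) gives 3233277t ≡ 30 (mod 37), and since 32⁻¹ ≡ 22 (mod 37), t ≡ 31. Hence x ≡ 458379 + 3233277·31 = 100689966 (mod 119631249).

100689966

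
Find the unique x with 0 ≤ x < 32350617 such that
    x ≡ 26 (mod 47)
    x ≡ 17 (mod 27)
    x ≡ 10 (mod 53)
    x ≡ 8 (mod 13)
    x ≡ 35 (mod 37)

The moduli are pairwise coprime; N = 47·27·53·13·37 = 32350617.
N/47 = 688311; 688311 ≡ 43 (mod 47); 43·35 ≡ 1, so inverse 35.
N/27 = 1198171; 1198171 ≡ 19 (mod 27); 19·10 ≡ 1, so inverse 10.
N/53 = 610389; 610389 ≡ 41 (mod 53); 41·22 ≡ 1, so inverse 22.
N/13 = 2488509; 2488509 ≡ 10 (mod 13); 10·4 ≡ 1, so inverse 4.
N/37 = 874341; 874341 ≡ 31 (mod 37); 31·6 ≡ 1, so inverse 6.
x ≡ 26·688311·35 + 17·1198171·10 + 10·610389·22 + 8·2488509·4 + 35·874341·6 = 1227581558.
1227581558 mod 32350617 = 30608729.

30608729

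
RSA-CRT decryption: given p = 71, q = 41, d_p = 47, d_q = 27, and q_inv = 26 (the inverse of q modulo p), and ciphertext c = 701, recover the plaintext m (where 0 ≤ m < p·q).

m₁ = c^(d_p) mod p: c ≡ 62 (mod 71), and 62^47 mod 71 = 35.
m₂ = c^(d_q) mod q: c ≡ 4 (mod 41), and 4^27 mod 41 = 25.
h = q_inv·(m₁ − m₂) mod p = 26·(35 − 25) mod 71 = 47.
m = m₂ + h·q = 25 + 47·41 = 1952.

1952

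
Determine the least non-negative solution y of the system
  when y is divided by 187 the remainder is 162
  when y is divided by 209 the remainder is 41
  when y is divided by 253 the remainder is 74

49156

gcd(187, 209) = 11 and 11 | (41 − 162), so the pair is consistent; merging gives y ≡ 2967 (mod 3553), where 3553 = lcm(187, 209).
gcd(3553, 253) = 11 and 11 | (74 − 2967), so the pair is consistent; merging gives y ≡ 49156 (mod 81719), where 81719 = lcm(3553, 253).
The solution is unique modulo lcm(187, 209, 253) = 81719.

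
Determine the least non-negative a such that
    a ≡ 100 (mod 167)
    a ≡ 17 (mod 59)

From a ≡ 100 (mod 167) write a = 100 + 167t. Substituting into a ≡ 17 (mod 59) gives 167t ≡ 35 (mod 59), and since 49⁻¹ ≡ 53 (mod 59), t ≡ 26. Hence a ≡ 100 + 167·26 = 4442 (mod 9853).

4442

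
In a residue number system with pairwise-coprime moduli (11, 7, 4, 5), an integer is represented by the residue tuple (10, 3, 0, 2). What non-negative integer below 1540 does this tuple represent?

472

The moduli are pairwise coprime; N = 11·7·4·5 = 1540.
N/11 = 140; 140 ≡ 8 (mod 11); 8·7 ≡ 1, so inverse 7.
N/7 = 220; 220 ≡ 3 (mod 7); 3·5 ≡ 1, so inverse 5.
N/4 = 385; 385 ≡ 1 (mod 4), inverse 1.
N/5 = 308; 308 ≡ 3 (mod 5); 3·2 ≡ 1, so inverse 2.
x ≡ 10·140·7 + 3·220·5 + 0·385·1 + 2·308·2 = 14332.
14332 mod 1540 = 472.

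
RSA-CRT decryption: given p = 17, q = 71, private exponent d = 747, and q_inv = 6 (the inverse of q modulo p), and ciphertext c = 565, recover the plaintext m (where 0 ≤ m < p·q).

846

d_p = d mod (p−1) = 747 mod 16 = 11; d_q = d mod (q−1) = 47.
m₁ = c^(d_p) mod p: c ≡ 4 (mod 17), and 4^11 mod 17 = 13.
m₂ = c^(d_q) mod q: c ≡ 68 (mod 71), and 68^47 mod 71 = 65.
h = q_inv·(m₁ − m₂) mod p = 6·(13 − 65) mod 17 = 11.
m = m₂ + h·q = 65 + 11·71 = 846.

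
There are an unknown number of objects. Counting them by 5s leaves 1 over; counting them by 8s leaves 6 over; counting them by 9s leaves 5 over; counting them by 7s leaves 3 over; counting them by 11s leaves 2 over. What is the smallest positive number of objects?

22046

The moduli are pairwise coprime; M = 5·8·9·7·11 = 27720.
M/5 = 5544; 5544 ≡ 4 (mod 5); 4·4 ≡ 1, so inverse 4.
M/8 = 3465; 3465 ≡ 1 (mod 8), inverse 1.
M/9 = 3080; 3080 ≡ 2 (mod 9); 2·5 ≡ 1, so inverse 5.
M/7 = 3960; 3960 ≡ 5 (mod 7); 5·3 ≡ 1, so inverse 3.
M/11 = 2520; 2520 ≡ 1 (mod 11), inverse 1.
N ≡ 1·5544·4 + 6·3465·1 + 5·3080·5 + 3·3960·3 + 2·2520·1 = 160646.
160646 mod 27720 = 22046.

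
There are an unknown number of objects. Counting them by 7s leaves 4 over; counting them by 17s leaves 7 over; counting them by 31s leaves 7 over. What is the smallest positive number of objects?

From N ≡ 4 (mod 7) write N = 4 + 7t. Substituting into N ≡ 7 (mod 17) gives 7t ≡ 3 (mod 17), and since 7⁻¹ ≡ 5 (mod 17), t ≡ 15. Hence N ≡ 4 + 7·15 = 109 (mod 119).
From N ≡ 109 (mod 119) write N = 109 + 119t. Substituting into N ≡ 7 (mod 31) gives 119t ≡ 22 (mod 31), and since 26⁻¹ ≡ 6 (mod 31), t ≡ 8. Hence N ≡ 109 + 119·8 = 1061 (mod 3689).

1061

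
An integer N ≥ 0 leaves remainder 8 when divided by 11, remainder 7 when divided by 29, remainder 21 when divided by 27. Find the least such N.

7257

From N ≡ 8 (mod 11) write N = 8 + 11t. Substituting into N ≡ 7 (mod 29) gives 11t ≡ 28 (mod 29), and since 11⁻¹ ≡ 8 (mod 29), t ≡ 21. Hence N ≡ 8 + 11·21 = 239 (mod 319).
From N ≡ 239 (mod 319) write N = 239 + 319t. Substituting into N ≡ 21 (mod 27) gives 319t ≡ 25 (mod 27), and since 22⁻¹ ≡ 16 (mod 27), t ≡ 22. Hence N ≡ 239 + 319·22 = 7257 (mod 8613).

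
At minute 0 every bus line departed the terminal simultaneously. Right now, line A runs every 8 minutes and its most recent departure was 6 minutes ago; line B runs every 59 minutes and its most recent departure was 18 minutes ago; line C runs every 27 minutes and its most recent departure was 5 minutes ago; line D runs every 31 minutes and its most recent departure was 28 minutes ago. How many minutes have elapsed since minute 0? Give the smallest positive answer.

From t ≡ 6 (mod 8) write t = 6 + 8s. Substituting into t ≡ 18 (mod 59) gives 8s ≡ 12 (mod 59), and since 8⁻¹ ≡ 37 (mod 59), s ≡ 31. Hence t ≡ 6 + 8·31 = 254 (mod 472).
From t ≡ 254 (mod 472) write t = 254 + 472s. Substituting into t ≡ 5 (mod 27) gives 472s ≡ 21 (mod 27), and since 13⁻¹ ≡ 25 (mod 27), s ≡ 12. Hence t ≡ 254 + 472·12 = 5918 (mod 12744).
From t ≡ 5918 (mod 12744) write t = 5918 + 12744s. Substituting into t ≡ 28 (mod 31) gives 12744s ≡ 0 (mod 31), and since 3⁻¹ ≡ 21 (mod 31), s ≡ 0. Hence t ≡ 5918 + 12744·0 = 5918 (mod 395064).

5918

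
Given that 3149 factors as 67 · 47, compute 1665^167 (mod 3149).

Mod 67: 1665 ≡ 57; by Fermat, exponent reduces to 167 mod 66 = 35; 57^35 ≡ 34 (mod 67).
Mod 47: 1665 ≡ 20; by Fermat, exponent reduces to 167 mod 46 = 29; 20^29 ≡ 41 (mod 47).
Combine by CRT: x ≡ 34 (mod 67), x ≡ 41 (mod 47) ⇒ x ≡ 3049 (mod 3149).

3049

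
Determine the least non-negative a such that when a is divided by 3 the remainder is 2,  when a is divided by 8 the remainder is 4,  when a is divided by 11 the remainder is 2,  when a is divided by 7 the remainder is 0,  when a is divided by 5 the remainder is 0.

3500

From a ≡ 2 (mod 3) write a = 2 + 3t. Substituting into a ≡ 4 (mod 8) gives 3t ≡ 2 (mod 8), and since 3⁻¹ ≡ 3 (mod 8), t ≡ 6. Hence a ≡ 2 + 3·6 = 20 (mod 24).
From a ≡ 20 (mod 24) write a = 20 + 24t. Substituting into a ≡ 2 (mod 11) gives 24t ≡ 4 (mod 11), and since 2⁻¹ ≡ 6 (mod 11), t ≡ 2. Hence a ≡ 20 + 24·2 = 68 (mod 264).
From a ≡ 68 (mod 264) write a = 68 + 264t. Substituting into a ≡ 0 (mod 7) gives 264t ≡ 2 (mod 7), and since 5⁻¹ ≡ 3 (mod 7), t ≡ 6. Hence a ≡ 68 + 264·6 = 1652 (mod 1848).
From a ≡ 1652 (mod 1848) write a = 1652 + 1848t. Substituting into a ≡ 0 (mod 5) gives 1848t ≡ 3 (mod 5), and since 3⁻¹ ≡ 2 (mod 5), t ≡ 1. Hence a ≡ 1652 + 1848·1 = 3500 (mod 9240).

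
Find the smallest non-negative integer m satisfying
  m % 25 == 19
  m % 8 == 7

Combine the congruences pairwise.
From m ≡ 19 (mod 25) write m = 19 + 25t. Substituting into m ≡ 7 (mod 8) gives 25t ≡ 4 (mod 8), and since 1⁻¹ ≡ 1 (mod 8), t ≡ 4. Hence m ≡ 19 + 25·4 = 119 (mod 200).

119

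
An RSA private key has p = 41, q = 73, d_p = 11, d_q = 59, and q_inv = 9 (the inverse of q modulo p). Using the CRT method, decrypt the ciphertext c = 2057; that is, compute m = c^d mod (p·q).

m₁ = c^(d_p) mod p: c ≡ 7 (mod 41), and 7^11 mod 41 = 22.
m₂ = c^(d_q) mod q: c ≡ 13 (mod 73), and 13^59 mod 73 = 40.
h = q_inv·(m₁ − m₂) mod p = 9·(22 − 40) mod 41 = 2.
m = m₂ + h·q = 40 + 2·73 = 186.

186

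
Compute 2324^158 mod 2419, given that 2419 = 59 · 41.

1714

Mod 59: 2324 ≡ 23; by Fermat, exponent reduces to 158 mod 58 = 42; 23^42 ≡ 3 (mod 59).
Mod 41: 2324 ≡ 28; by Fermat, exponent reduces to 158 mod 40 = 38; 28^38 ≡ 33 (mod 41).
Combine by CRT: x ≡ 3 (mod 59), x ≡ 33 (mod 41) ⇒ x ≡ 1714 (mod 2419).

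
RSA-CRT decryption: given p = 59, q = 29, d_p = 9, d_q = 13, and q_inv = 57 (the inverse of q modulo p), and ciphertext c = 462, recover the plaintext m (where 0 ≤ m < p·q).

1030

m₁ = c^(d_p) mod p: c ≡ 49 (mod 59), and 49^9 mod 59 = 27.
m₂ = c^(d_q) mod q: c ≡ 27 (mod 29), and 27^13 mod 29 = 15.
h = q_inv·(m₁ − m₂) mod p = 57·(27 − 15) mod 59 = 35.
m = m₂ + h·q = 15 + 35·29 = 1030.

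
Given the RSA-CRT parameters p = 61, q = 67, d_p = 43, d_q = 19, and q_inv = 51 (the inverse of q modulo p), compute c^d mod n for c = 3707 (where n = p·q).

m₁ = c^(d_p) mod p: c ≡ 47 (mod 61), and 47^43 mod 61 = 47.
m₂ = c^(d_q) mod q: c ≡ 22 (mod 67), and 22^19 mod 67 = 40.
h = q_inv·(m₁ − m₂) mod p = 51·(47 − 40) mod 61 = 52.
m = m₂ + h·q = 40 + 52·67 = 3524.

3524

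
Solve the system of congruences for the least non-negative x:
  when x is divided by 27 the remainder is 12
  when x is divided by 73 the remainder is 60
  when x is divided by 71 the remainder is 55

The moduli are pairwise coprime; N = 27·73·71 = 139941.
N/27 = 5183; 5183 ≡ 26 (mod 27); 26·26 ≡ 1, so inverse 26.
N/73 = 1917; 1917 ≡ 19 (mod 73); 19·50 ≡ 1, so inverse 50.
N/71 = 1971; 1971 ≡ 54 (mod 71); 54·25 ≡ 1, so inverse 25.
x ≡ 12·5183·26 + 60·1917·50 + 55·1971·25 = 10078221.
10078221 mod 139941 = 2469.

2469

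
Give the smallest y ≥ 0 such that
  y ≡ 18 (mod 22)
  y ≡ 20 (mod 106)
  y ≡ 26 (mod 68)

gcd(22, 106) = 2 and 2 | (20 − 18), so the pair is consistent; merging gives y ≡ 656 (mod 1166), where 1166 = lcm(22, 106).
gcd(1166, 68) = 2 and 2 | (26 − 656), so the pair is consistent; merging gives y ≡ 6486 (mod 39644), where 39644 = lcm(1166, 68).
The solution is unique modulo lcm(22, 106, 68) = 39644.

6486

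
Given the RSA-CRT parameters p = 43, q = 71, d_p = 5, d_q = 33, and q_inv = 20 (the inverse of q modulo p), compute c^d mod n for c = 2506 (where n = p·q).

m₁ = c^(d_p) mod p: c ≡ 12 (mod 43), and 12^5 mod 43 = 34.
m₂ = c^(d_q) mod q: c ≡ 21 (mod 71), and 21^33 mod 71 = 52.
h = q_inv·(m₁ − m₂) mod p = 20·(34 − 52) mod 43 = 27.
m = m₂ + h·q = 52 + 27·71 = 1969.

1969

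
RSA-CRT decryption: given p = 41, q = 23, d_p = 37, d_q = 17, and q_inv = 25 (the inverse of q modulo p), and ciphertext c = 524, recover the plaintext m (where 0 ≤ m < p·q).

606

m₁ = c^(d_p) mod p: c ≡ 32 (mod 41), and 32^37 mod 41 = 32.
m₂ = c^(d_q) mod q: c ≡ 18 (mod 23), and 18^17 mod 23 = 8.
h = q_inv·(m₁ − m₂) mod p = 25·(32 − 8) mod 41 = 26.
m = m₂ + h·q = 8 + 26·23 = 606.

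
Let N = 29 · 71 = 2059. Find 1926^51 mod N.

1612

Mod 29: 1926 ≡ 12; by Fermat, exponent reduces to 51 mod 28 = 23; 12^23 ≡ 17 (mod 29).
Mod 71: 1926 ≡ 9; 9^51 ≡ 50 (mod 71).
Combine by CRT: x ≡ 17 (mod 29), x ≡ 50 (mod 71) ⇒ x ≡ 1612 (mod 2059).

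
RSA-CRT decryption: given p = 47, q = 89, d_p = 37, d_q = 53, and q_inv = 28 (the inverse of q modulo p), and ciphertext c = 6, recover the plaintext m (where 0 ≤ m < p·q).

486

m₁ = c^(d_p) mod p: c ≡ 6 (mod 47), and 6^37 mod 47 = 16.
m₂ = c^(d_q) mod q: c ≡ 6 (mod 89), and 6^53 mod 89 = 41.
h = q_inv·(m₁ − m₂) mod p = 28·(16 − 41) mod 47 = 5.
m = m₂ + h·q = 41 + 5·89 = 486.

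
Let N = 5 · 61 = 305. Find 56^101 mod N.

Mod 5: 56 ≡ 1; by Fermat, exponent reduces to 101 mod 4 = 1; 1^1 ≡ 1 (mod 5).
Mod 61: 56 ≡ 56; by Fermat, exponent reduces to 101 mod 60 = 41; 56^41 ≡ 57 (mod 61).
Combine by CRT: x ≡ 1 (mod 5), x ≡ 57 (mod 61) ⇒ x ≡ 301 (mod 305).

301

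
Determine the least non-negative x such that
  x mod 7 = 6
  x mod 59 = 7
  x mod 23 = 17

6733

The moduli are pairwise coprime; N = 7·59·23 = 9499.
N/7 = 1357; 1357 ≡ 6 (mod 7); 6·6 ≡ 1, so inverse 6.
N/59 = 161; 161 ≡ 43 (mod 59); 43·11 ≡ 1, so inverse 11.
N/23 = 413; 413 ≡ 22 (mod 23); 22·22 ≡ 1, so inverse 22.
x ≡ 6·1357·6 + 7·161·11 + 17·413·22 = 215711.
215711 mod 9499 = 6733.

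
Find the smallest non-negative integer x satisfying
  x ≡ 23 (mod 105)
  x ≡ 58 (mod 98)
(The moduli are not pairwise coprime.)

gcd(105, 98) = 7 and 7 | (58 − 23), so the pair is consistent; merging gives x ≡ 548 (mod 1470), where 1470 = lcm(105, 98).
The solution is unique modulo lcm(105, 98) = 1470.

548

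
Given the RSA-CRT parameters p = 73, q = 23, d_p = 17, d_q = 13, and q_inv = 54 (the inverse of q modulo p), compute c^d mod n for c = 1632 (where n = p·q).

m₁ = c^(d_p) mod p: c ≡ 26 (mod 73), and 26^17 mod 73 = 13.
m₂ = c^(d_q) mod q: c ≡ 22 (mod 23), and 22^13 mod 23 = 22.
h = q_inv·(m₁ − m₂) mod p = 54·(13 − 22) mod 73 = 25.
m = m₂ + h·q = 22 + 25·23 = 597.

597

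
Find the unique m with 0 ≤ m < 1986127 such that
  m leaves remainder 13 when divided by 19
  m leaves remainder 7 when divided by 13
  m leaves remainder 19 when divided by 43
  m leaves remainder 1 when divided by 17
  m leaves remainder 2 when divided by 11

From m ≡ 13 (mod 19) write m = 13 + 19t. Substituting into m ≡ 7 (mod 13) gives 19t ≡ 7 (mod 13), and since 6⁻¹ ≡ 11 (mod 13), t ≡ 12. Hence m ≡ 13 + 19·12 = 241 (mod 247).
From m ≡ 241 (mod 247) write m = 241 + 247t. Substituting into m ≡ 19 (mod 43) gives 247t ≡ 36 (mod 43), and since 32⁻¹ ≡ 39 (mod 43), t ≡ 28. Hence m ≡ 241 + 247·28 = 7157 (mod 10621).
From m ≡ 7157 (mod 10621) write m = 7157 + 10621t. Substituting into m ≡ 1 (mod 17) gives 10621t ≡ 1 (mod 17), and since 13⁻¹ ≡ 4 (mod 17), t ≡ 4. Hence m ≡ 7157 + 10621·4 = 49641 (mod 180557).
From m ≡ 49641 (mod 180557) write m = 49641 + 180557t. Substituting into m ≡ 2 (mod 11) gives 180557t ≡ 4 (mod 11), and since 3⁻¹ ≡ 4 (mod 11), t ≡ 5. Hence m ≡ 49641 + 180557·5 = 952426 (mod 1986127).

952426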